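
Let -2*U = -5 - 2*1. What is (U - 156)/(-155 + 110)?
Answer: 61/18 ≈ 3.3889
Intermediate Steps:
U = 7/2 (U = -(-5 - 2*1)/2 = -(-5 - 2)/2 = -½*(-7) = 7/2 ≈ 3.5000)
(U - 156)/(-155 + 110) = (7/2 - 156)/(-155 + 110) = -305/2/(-45) = -1/45*(-305/2) = 61/18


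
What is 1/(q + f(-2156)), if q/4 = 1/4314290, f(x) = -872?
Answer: -2157145/1881030438 ≈ -0.0011468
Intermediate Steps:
q = 2/2157145 (q = 4/4314290 = 4*(1/4314290) = 2/2157145 ≈ 9.2715e-7)
1/(q + f(-2156)) = 1/(2/2157145 - 872) = 1/(-1881030438/2157145) = -2157145/1881030438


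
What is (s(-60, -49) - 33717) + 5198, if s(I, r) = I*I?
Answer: -24919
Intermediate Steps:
s(I, r) = I²
(s(-60, -49) - 33717) + 5198 = ((-60)² - 33717) + 5198 = (3600 - 33717) + 5198 = -30117 + 5198 = -24919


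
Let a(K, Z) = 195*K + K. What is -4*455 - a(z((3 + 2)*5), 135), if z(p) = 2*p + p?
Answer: -16520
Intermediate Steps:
z(p) = 3*p
a(K, Z) = 196*K
-4*455 - a(z((3 + 2)*5), 135) = -4*455 - 196*3*((3 + 2)*5) = -1820 - 196*3*(5*5) = -1820 - 196*3*25 = -1820 - 196*75 = -1820 - 1*14700 = -1820 - 14700 = -16520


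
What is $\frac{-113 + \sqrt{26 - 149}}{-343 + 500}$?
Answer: $- \frac{113}{157} + \frac{i \sqrt{123}}{157} \approx -0.71975 + 0.07064 i$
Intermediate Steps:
$\frac{-113 + \sqrt{26 - 149}}{-343 + 500} = \frac{-113 + \sqrt{-123}}{157} = \left(-113 + i \sqrt{123}\right) \frac{1}{157} = - \frac{113}{157} + \frac{i \sqrt{123}}{157}$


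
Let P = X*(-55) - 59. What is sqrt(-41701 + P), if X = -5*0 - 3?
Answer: I*sqrt(41595) ≈ 203.95*I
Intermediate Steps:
X = -3 (X = 0 - 3 = -3)
P = 106 (P = -3*(-55) - 59 = 165 - 59 = 106)
sqrt(-41701 + P) = sqrt(-41701 + 106) = sqrt(-41595) = I*sqrt(41595)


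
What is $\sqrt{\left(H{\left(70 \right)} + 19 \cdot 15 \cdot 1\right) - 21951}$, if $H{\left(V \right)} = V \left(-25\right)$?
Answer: $2 i \sqrt{5854} \approx 153.02 i$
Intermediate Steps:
$H{\left(V \right)} = - 25 V$
$\sqrt{\left(H{\left(70 \right)} + 19 \cdot 15 \cdot 1\right) - 21951} = \sqrt{\left(\left(-25\right) 70 + 19 \cdot 15 \cdot 1\right) - 21951} = \sqrt{\left(-1750 + 285 \cdot 1\right) - 21951} = \sqrt{\left(-1750 + 285\right) - 21951} = \sqrt{-1465 - 21951} = \sqrt{-23416} = 2 i \sqrt{5854}$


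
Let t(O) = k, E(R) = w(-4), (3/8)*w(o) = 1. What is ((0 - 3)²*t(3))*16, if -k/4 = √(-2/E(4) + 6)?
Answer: -288*√21 ≈ -1319.8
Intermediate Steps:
w(o) = 8/3 (w(o) = (8/3)*1 = 8/3)
E(R) = 8/3
k = -2*√21 (k = -4*√(-2/8/3 + 6) = -4*√(-2*3/8 + 6) = -4*√(-¾ + 6) = -2*√21 ≈ -9.1651)
t(O) = -2*√21
((0 - 3)²*t(3))*16 = ((0 - 3)²*(-2*√21))*16 = ((-3)²*(-2*√21))*16 = (9*(-2*√21))*16 = -18*√21*16 = -288*√21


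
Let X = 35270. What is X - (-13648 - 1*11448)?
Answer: 60366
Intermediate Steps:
X - (-13648 - 1*11448) = 35270 - (-13648 - 1*11448) = 35270 - (-13648 - 11448) = 35270 - 1*(-25096) = 35270 + 25096 = 60366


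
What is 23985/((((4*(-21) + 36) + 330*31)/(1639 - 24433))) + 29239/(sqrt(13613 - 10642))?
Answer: -91119015/1697 + 29239*sqrt(2971)/2971 ≈ -53158.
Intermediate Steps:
23985/((((4*(-21) + 36) + 330*31)/(1639 - 24433))) + 29239/(sqrt(13613 - 10642)) = 23985/((((-84 + 36) + 10230)/(-22794))) + 29239/(sqrt(2971)) = 23985/(((-48 + 10230)*(-1/22794))) + 29239*(sqrt(2971)/2971) = 23985/((10182*(-1/22794))) + 29239*sqrt(2971)/2971 = 23985/(-1697/3799) + 29239*sqrt(2971)/2971 = 23985*(-3799/1697) + 29239*sqrt(2971)/2971 = -91119015/1697 + 29239*sqrt(2971)/2971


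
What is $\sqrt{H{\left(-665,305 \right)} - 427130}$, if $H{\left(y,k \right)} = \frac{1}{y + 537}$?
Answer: $\frac{i \sqrt{109345282}}{16} \approx 653.55 i$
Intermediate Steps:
$H{\left(y,k \right)} = \frac{1}{537 + y}$
$\sqrt{H{\left(-665,305 \right)} - 427130} = \sqrt{\frac{1}{537 - 665} - 427130} = \sqrt{\frac{1}{-128} - 427130} = \sqrt{- \frac{1}{128} - 427130} = \sqrt{- \frac{54672641}{128}} = \frac{i \sqrt{109345282}}{16}$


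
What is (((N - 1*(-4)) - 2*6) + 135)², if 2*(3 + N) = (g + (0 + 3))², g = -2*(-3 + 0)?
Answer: 108241/4 ≈ 27060.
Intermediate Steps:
g = 6 (g = -2*(-3) = 6)
N = 75/2 (N = -3 + (6 + (0 + 3))²/2 = -3 + (6 + 3)²/2 = -3 + (½)*9² = -3 + (½)*81 = -3 + 81/2 = 75/2 ≈ 37.500)
(((N - 1*(-4)) - 2*6) + 135)² = (((75/2 - 1*(-4)) - 2*6) + 135)² = (((75/2 + 4) - 12) + 135)² = ((83/2 - 12) + 135)² = (59/2 + 135)² = (329/2)² = 108241/4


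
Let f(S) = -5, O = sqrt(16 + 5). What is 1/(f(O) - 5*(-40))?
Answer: 1/195 ≈ 0.0051282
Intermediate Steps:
O = sqrt(21) ≈ 4.5826
1/(f(O) - 5*(-40)) = 1/(-5 - 5*(-40)) = 1/(-5 + 200) = 1/195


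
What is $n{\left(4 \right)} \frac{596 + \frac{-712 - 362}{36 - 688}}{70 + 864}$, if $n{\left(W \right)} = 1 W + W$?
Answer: $\frac{389666}{76121} \approx 5.119$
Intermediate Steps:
$n{\left(W \right)} = 2 W$ ($n{\left(W \right)} = W + W = 2 W$)
$n{\left(4 \right)} \frac{596 + \frac{-712 - 362}{36 - 688}}{70 + 864} = 2 \cdot 4 \frac{596 + \frac{-712 - 362}{36 - 688}}{70 + 864} = 8 \frac{596 - \frac{1074}{-652}}{934} = 8 \left(596 - - \frac{537}{326}\right) \frac{1}{934} = 8 \left(596 + \frac{537}{326}\right) \frac{1}{934} = 8 \cdot \frac{194833}{326} \cdot \frac{1}{934} = 8 \cdot \frac{194833}{304484} = \frac{389666}{76121}$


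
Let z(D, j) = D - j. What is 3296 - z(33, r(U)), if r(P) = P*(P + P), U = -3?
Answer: 3281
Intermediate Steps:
r(P) = 2*P² (r(P) = P*(2*P) = 2*P²)
3296 - z(33, r(U)) = 3296 - (33 - 2*(-3)²) = 3296 - (33 - 2*9) = 3296 - (33 - 1*18) = 3296 - (33 - 18) = 3296 - 1*15 = 3296 - 15 = 3281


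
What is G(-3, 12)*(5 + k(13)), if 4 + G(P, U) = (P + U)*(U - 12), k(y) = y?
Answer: -72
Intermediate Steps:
G(P, U) = -4 + (-12 + U)*(P + U) (G(P, U) = -4 + (P + U)*(U - 12) = -4 + (P + U)*(-12 + U) = -4 + (-12 + U)*(P + U))
G(-3, 12)*(5 + k(13)) = (-4 + 12² - 12*(-3) - 12*12 - 3*12)*(5 + 13) = (-4 + 144 + 36 - 144 - 36)*18 = -4*18 = -72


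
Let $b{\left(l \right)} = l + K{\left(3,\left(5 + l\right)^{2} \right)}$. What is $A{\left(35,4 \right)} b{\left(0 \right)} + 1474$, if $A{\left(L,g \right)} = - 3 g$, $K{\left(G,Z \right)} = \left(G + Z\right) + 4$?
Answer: $1090$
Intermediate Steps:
$K{\left(G,Z \right)} = 4 + G + Z$
$b{\left(l \right)} = 7 + l + \left(5 + l\right)^{2}$ ($b{\left(l \right)} = l + \left(4 + 3 + \left(5 + l\right)^{2}\right) = l + \left(7 + \left(5 + l\right)^{2}\right) = 7 + l + \left(5 + l\right)^{2}$)
$A{\left(35,4 \right)} b{\left(0 \right)} + 1474 = \left(-3\right) 4 \left(7 + 0 + \left(5 + 0\right)^{2}\right) + 1474 = - 12 \left(7 + 0 + 5^{2}\right) + 1474 = - 12 \left(7 + 0 + 25\right) + 1474 = \left(-12\right) 32 + 1474 = -384 + 1474 = 1090$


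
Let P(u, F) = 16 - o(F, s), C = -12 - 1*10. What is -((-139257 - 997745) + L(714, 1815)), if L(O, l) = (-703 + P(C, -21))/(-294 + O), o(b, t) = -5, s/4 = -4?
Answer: 238770761/210 ≈ 1.1370e+6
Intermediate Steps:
s = -16 (s = 4*(-4) = -16)
C = -22 (C = -12 - 10 = -22)
P(u, F) = 21 (P(u, F) = 16 - 1*(-5) = 16 + 5 = 21)
L(O, l) = -682/(-294 + O) (L(O, l) = (-703 + 21)/(-294 + O) = -682/(-294 + O))
-((-139257 - 997745) + L(714, 1815)) = -((-139257 - 997745) - 682/(-294 + 714)) = -(-1137002 - 682/420) = -(-1137002 - 682*1/420) = -(-1137002 - 341/210) = -1*(-238770761/210) = 238770761/210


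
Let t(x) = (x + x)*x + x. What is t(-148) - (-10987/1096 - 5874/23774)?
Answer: 568942937741/13028152 ≈ 43670.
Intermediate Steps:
t(x) = x + 2*x² (t(x) = (2*x)*x + x = 2*x² + x = x + 2*x²)
t(-148) - (-10987/1096 - 5874/23774) = -148*(1 + 2*(-148)) - (-10987/1096 - 5874/23774) = -148*(1 - 296) - (-10987*1/1096 - 5874*1/23774) = -148*(-295) - (-10987/1096 - 2937/11887) = 43660 - 1*(-133821421/13028152) = 43660 + 133821421/13028152 = 568942937741/13028152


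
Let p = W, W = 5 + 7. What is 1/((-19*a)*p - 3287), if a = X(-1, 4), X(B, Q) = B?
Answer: -1/3059 ≈ -0.00032690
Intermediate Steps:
W = 12
a = -1
p = 12
1/((-19*a)*p - 3287) = 1/(-19*(-1)*12 - 3287) = 1/(19*12 - 3287) = 1/(228 - 3287) = 1/(-3059) = -1/3059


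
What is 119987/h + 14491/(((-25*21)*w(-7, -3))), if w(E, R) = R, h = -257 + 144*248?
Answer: 20078798/1595475 ≈ 12.585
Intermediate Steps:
h = 35455 (h = -257 + 35712 = 35455)
119987/h + 14491/(((-25*21)*w(-7, -3))) = 119987/35455 + 14491/((-25*21*(-3))) = 119987*(1/35455) + 14491/((-525*(-3))) = 17141/5065 + 14491/1575 = 20078798/1595475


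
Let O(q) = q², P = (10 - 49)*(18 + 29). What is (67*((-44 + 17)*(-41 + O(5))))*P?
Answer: -53054352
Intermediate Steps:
P = -1833 (P = -39*47 = -1833)
(67*((-44 + 17)*(-41 + O(5))))*P = (67*((-44 + 17)*(-41 + 5²)))*(-1833) = (67*(-27*(-41 + 25)))*(-1833) = (67*(-27*(-16)))*(-1833) = (67*432)*(-1833) = 28944*(-1833) = -53054352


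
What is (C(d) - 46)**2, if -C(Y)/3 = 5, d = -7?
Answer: 3721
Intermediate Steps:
C(Y) = -15 (C(Y) = -3*5 = -15)
(C(d) - 46)**2 = (-15 - 46)**2 = (-61)**2 = 3721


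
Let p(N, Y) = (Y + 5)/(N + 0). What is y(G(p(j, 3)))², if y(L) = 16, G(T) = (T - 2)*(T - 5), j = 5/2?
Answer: 256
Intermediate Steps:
j = 5/2 (j = 5*(½) = 5/2 ≈ 2.5000)
p(N, Y) = (5 + Y)/N
G(T) = (-5 + T)*(-2 + T) (G(T) = (-2 + T)*(-5 + T) = (-5 + T)*(-2 + T))
y(G(p(j, 3)))² = 16² = 256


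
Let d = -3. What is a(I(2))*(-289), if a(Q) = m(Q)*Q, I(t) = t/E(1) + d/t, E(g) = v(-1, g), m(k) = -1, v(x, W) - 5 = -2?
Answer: -1445/6 ≈ -240.83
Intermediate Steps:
v(x, W) = 3 (v(x, W) = 5 - 2 = 3)
E(g) = 3
I(t) = -3/t + t/3 (I(t) = t/3 - 3/t = -3/t + t/3)
a(Q) = -Q
a(I(2))*(-289) = -(-3/2 + (⅓)*2)*(-289) = -(-3*½ + ⅔)*(-289) = -(-3/2 + ⅔)*(-289) = -1*(-⅚)*(-289) = (⅚)*(-289) = -1445/6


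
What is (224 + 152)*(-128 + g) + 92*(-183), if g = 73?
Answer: -37516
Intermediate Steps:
(224 + 152)*(-128 + g) + 92*(-183) = (224 + 152)*(-128 + 73) + 92*(-183) = 376*(-55) - 16836 = -20680 - 16836 = -37516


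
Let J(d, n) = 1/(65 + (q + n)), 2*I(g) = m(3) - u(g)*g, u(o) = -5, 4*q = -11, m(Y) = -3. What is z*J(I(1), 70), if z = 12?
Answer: 48/529 ≈ 0.090737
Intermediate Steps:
q = -11/4 (q = (¼)*(-11) = -11/4 ≈ -2.7500)
I(g) = -3/2 + 5*g/2 (I(g) = (-3 - (-5)*g)/2 = (-3 + 5*g)/2 = -3/2 + 5*g/2)
J(d, n) = 1/(249/4 + n) (J(d, n) = 1/(65 + (-11/4 + n)) = 1/(249/4 + n))
z*J(I(1), 70) = 12*(4/(249 + 4*70)) = 12*(4/(249 + 280)) = 12*(4/529) = 48/529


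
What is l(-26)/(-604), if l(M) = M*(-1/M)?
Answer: 1/604 ≈ 0.0016556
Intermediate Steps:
l(M) = -1
l(-26)/(-604) = -1/(-604) = -1*(-1/604) = 1/604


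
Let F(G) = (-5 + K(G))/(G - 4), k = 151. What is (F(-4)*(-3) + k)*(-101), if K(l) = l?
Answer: -119281/8 ≈ -14910.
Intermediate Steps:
F(G) = (-5 + G)/(-4 + G) (F(G) = (-5 + G)/(G - 4) = (-5 + G)/(-4 + G))
(F(-4)*(-3) + k)*(-101) = (((-5 - 4)/(-4 - 4))*(-3) + 151)*(-101) = ((-9/(-8))*(-3) + 151)*(-101) = (-⅛*(-9)*(-3) + 151)*(-101) = ((9/8)*(-3) + 151)*(-101) = (-27/8 + 151)*(-101) = (1181/8)*(-101) = -119281/8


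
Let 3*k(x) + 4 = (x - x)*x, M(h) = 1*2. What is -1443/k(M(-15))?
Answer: 4329/4 ≈ 1082.3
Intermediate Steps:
M(h) = 2
k(x) = -4/3 (k(x) = -4/3 + ((x - x)*x)/3 = -4/3 + (0*x)/3 = -4/3 + (⅓)*0 = -4/3 + 0 = -4/3)
-1443/k(M(-15)) = -1443/(-4/3) = -1443*(-¾) = 4329/4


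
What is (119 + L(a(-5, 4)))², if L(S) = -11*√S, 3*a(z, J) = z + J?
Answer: 42362/3 - 2618*I*√3/3 ≈ 14121.0 - 1511.5*I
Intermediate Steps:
a(z, J) = J/3 + z/3 (a(z, J) = (z + J)/3 = (J + z)/3 = J/3 + z/3)
(119 + L(a(-5, 4)))² = (119 - 11*√((⅓)*4 + (⅓)*(-5)))² = (119 - 11*√(4/3 - 5/3))² = (119 - 11*I*√3/3)²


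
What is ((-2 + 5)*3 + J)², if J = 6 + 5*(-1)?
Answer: 100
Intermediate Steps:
J = 1 (J = 6 - 5 = 1)
((-2 + 5)*3 + J)² = ((-2 + 5)*3 + 1)² = (3*3 + 1)² = (9 + 1)² = 10² = 100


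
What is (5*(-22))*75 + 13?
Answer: -8237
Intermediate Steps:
(5*(-22))*75 + 13 = -110*75 + 13 = -8250 + 13 = -8237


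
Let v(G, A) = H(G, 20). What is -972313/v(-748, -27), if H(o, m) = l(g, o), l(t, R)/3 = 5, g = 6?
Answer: -972313/15 ≈ -64821.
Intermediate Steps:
l(t, R) = 15 (l(t, R) = 3*5 = 15)
H(o, m) = 15
v(G, A) = 15
-972313/v(-748, -27) = -972313/15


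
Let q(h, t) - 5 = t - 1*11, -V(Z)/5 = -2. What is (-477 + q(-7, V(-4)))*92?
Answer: -43516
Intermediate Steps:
V(Z) = 10 (V(Z) = -5*(-2) = 10)
q(h, t) = -6 + t (q(h, t) = 5 + (t - 1*11) = 5 + (t - 11) = 5 + (-11 + t) = -6 + t)
(-477 + q(-7, V(-4)))*92 = (-477 + (-6 + 10))*92 = (-477 + 4)*92 = -473*92 = -43516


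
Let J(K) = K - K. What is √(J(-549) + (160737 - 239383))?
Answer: I*√78646 ≈ 280.44*I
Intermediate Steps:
J(K) = 0
√(J(-549) + (160737 - 239383)) = √(0 + (160737 - 239383)) = √(0 - 78646) = √(-78646) = I*√78646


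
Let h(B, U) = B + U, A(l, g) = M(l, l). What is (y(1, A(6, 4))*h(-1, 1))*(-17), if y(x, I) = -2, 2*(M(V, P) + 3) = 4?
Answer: 0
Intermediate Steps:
M(V, P) = -1 (M(V, P) = -3 + (½)*4 = -3 + 2 = -1)
A(l, g) = -1
(y(1, A(6, 4))*h(-1, 1))*(-17) = -2*(-1 + 1)*(-17) = -2*0*(-17) = 0*(-17) = 0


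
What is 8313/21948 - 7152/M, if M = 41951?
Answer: 63922189/306913516 ≈ 0.20827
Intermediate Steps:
8313/21948 - 7152/M = 8313/21948 - 7152/41951 = 8313*(1/21948) - 7152*1/41951 = 2771/7316 - 7152/41951 = 63922189/306913516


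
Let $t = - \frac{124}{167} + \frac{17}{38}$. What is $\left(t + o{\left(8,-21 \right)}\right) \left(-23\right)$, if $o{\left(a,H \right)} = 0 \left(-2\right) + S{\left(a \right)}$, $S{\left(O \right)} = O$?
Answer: $- \frac{1124585}{6346} \approx -177.21$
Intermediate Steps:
$t = - \frac{1873}{6346}$ ($t = \left(-124\right) \frac{1}{167} + 17 \cdot \frac{1}{38} = - \frac{124}{167} + \frac{17}{38} = - \frac{1873}{6346} \approx -0.29515$)
$o{\left(a,H \right)} = a$ ($o{\left(a,H \right)} = 0 \left(-2\right) + a = 0 + a = a$)
$\left(t + o{\left(8,-21 \right)}\right) \left(-23\right) = \left(- \frac{1873}{6346} + 8\right) \left(-23\right) = \frac{48895}{6346} \left(-23\right) = - \frac{1124585}{6346}$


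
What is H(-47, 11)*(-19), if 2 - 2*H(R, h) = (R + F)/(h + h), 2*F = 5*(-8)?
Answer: -2109/44 ≈ -47.932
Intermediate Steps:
F = -20 (F = (5*(-8))/2 = (½)*(-40) = -20)
H(R, h) = 1 - (-20 + R)/(4*h) (H(R, h) = 1 - (R - 20)/(2*(h + h)) = 1 - (-20 + R)/(2*(2*h)) = 1 - (-20 + R)*1/(2*h)/2 = 1 - (-20 + R)/(4*h))
H(-47, 11)*(-19) = ((5 + 11 - ¼*(-47))/11)*(-19) = ((5 + 11 + 47/4)/11)*(-19) = ((1/11)*(111/4))*(-19) = (111/44)*(-19) = -2109/44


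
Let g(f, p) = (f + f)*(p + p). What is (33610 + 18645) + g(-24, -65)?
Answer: 58495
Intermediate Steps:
g(f, p) = 4*f*p (g(f, p) = (2*f)*(2*p) = 4*f*p)
(33610 + 18645) + g(-24, -65) = (33610 + 18645) + 4*(-24)*(-65) = 52255 + 6240 = 58495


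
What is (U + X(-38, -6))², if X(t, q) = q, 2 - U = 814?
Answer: 669124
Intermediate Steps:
U = -812 (U = 2 - 1*814 = 2 - 814 = -812)
(U + X(-38, -6))² = (-812 - 6)² = (-818)² = 669124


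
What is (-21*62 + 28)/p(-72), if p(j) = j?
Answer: 637/36 ≈ 17.694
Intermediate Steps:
(-21*62 + 28)/p(-72) = (-21*62 + 28)/(-72) = (-1302 + 28)*(-1/72) = -1274*(-1/72) = 637/36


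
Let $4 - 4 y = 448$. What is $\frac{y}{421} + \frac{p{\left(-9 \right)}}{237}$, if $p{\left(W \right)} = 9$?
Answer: $- \frac{7506}{33259} \approx -0.22568$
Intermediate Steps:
$y = -111$ ($y = 1 - 112 = -111$)
$\frac{y}{421} + \frac{p{\left(-9 \right)}}{237} = - \frac{111}{421} + \frac{9}{237} = \left(-111\right) \frac{1}{421} + 9 \cdot \frac{1}{237} = - \frac{111}{421} + \frac{3}{79} = - \frac{7506}{33259}$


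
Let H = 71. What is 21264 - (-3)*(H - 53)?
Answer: 21318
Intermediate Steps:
21264 - (-3)*(H - 53) = 21264 - (-3)*(71 - 53) = 21264 - (-3)*18 = 21264 - 1*(-54) = 21264 + 54 = 21318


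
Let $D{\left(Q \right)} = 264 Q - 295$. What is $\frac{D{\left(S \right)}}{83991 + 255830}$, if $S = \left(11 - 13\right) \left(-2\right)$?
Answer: $\frac{761}{339821} \approx 0.0022394$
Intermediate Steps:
$S = 4$ ($S = \left(-2\right) \left(-2\right) = 4$)
$D{\left(Q \right)} = -295 + 264 Q$
$\frac{D{\left(S \right)}}{83991 + 255830} = \frac{-295 + 264 \cdot 4}{83991 + 255830} = \frac{-295 + 1056}{339821} = 761 \cdot \frac{1}{339821} = \frac{761}{339821}$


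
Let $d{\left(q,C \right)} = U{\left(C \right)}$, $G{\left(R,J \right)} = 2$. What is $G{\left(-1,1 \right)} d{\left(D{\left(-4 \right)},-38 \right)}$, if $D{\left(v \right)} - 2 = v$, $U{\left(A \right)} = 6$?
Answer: $12$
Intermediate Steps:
$D{\left(v \right)} = 2 + v$
$d{\left(q,C \right)} = 6$
$G{\left(-1,1 \right)} d{\left(D{\left(-4 \right)},-38 \right)} = 2 \cdot 6 = 12$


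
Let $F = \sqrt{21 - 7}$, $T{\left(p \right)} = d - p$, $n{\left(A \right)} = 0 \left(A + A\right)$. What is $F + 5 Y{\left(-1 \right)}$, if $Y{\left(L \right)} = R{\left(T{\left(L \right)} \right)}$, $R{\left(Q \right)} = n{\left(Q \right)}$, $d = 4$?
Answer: $\sqrt{14} \approx 3.7417$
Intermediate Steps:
$n{\left(A \right)} = 0$ ($n{\left(A \right)} = 0 \cdot 2 A = 0$)
$T{\left(p \right)} = 4 - p$
$R{\left(Q \right)} = 0$
$Y{\left(L \right)} = 0$
$F = \sqrt{14} \approx 3.7417$
$F + 5 Y{\left(-1 \right)} = \sqrt{14} + 5 \cdot 0 = \sqrt{14} + 0 = \sqrt{14}$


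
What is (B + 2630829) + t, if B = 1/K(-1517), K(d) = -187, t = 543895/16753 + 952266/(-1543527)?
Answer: 9402611805844487/3573967749 ≈ 2.6309e+6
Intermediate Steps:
t = 608694239/19112127 (t = 543895*(1/16753) + 952266*(-1/1543527) = 49445/1523 - 7742/12549 = 608694239/19112127 ≈ 31.849)
B = -1/187 (B = 1/(-187) = -1/187 ≈ -0.0053476)
(B + 2630829) + t = (-1/187 + 2630829) + 608694239/19112127 = 491965022/187 + 608694239/19112127 = 9402611805844487/3573967749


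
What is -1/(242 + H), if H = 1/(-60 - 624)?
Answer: -684/165527 ≈ -0.0041323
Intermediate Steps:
H = -1/684 (H = 1/(-684) = -1/684 ≈ -0.0014620)
-1/(242 + H) = -1/(242 - 1/684) = -1/165527/684 = -1*684/165527 = -684/165527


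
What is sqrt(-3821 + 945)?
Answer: 2*I*sqrt(719) ≈ 53.628*I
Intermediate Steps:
sqrt(-3821 + 945) = sqrt(-2876) = 2*I*sqrt(719)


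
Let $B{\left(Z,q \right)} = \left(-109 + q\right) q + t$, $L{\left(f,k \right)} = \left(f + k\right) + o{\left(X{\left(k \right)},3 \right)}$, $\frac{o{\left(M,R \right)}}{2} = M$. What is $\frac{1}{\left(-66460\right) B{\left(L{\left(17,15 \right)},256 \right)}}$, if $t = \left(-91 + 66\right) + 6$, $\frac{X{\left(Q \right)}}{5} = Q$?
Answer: $- \frac{1}{2499759980} \approx -4.0004 \cdot 10^{-10}$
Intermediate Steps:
$X{\left(Q \right)} = 5 Q$
$o{\left(M,R \right)} = 2 M$
$L{\left(f,k \right)} = f + 11 k$ ($L{\left(f,k \right)} = \left(f + k\right) + 2 \cdot 5 k = \left(f + k\right) + 10 k = f + 11 k$)
$t = -19$ ($t = -25 + 6 = -19$)
$B{\left(Z,q \right)} = -19 + q \left(-109 + q\right)$ ($B{\left(Z,q \right)} = \left(-109 + q\right) q - 19 = q \left(-109 + q\right) - 19 = -19 + q \left(-109 + q\right)$)
$\frac{1}{\left(-66460\right) B{\left(L{\left(17,15 \right)},256 \right)}} = \frac{1}{\left(-66460\right) \left(-19 + 256^{2} - 27904\right)} = - \frac{1}{66460 \left(-19 + 65536 - 27904\right)} = - \frac{1}{66460 \cdot 37613} = \left(- \frac{1}{66460}\right) \frac{1}{37613} = - \frac{1}{2499759980}$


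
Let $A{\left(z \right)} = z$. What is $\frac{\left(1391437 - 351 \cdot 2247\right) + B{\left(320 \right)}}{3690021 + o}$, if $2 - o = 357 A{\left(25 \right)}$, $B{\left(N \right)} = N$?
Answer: $\frac{15870}{96871} \approx 0.16383$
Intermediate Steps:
$o = -8923$ ($o = 2 - 357 \cdot 25 = 2 - 8925 = -8923$)
$\frac{\left(1391437 - 351 \cdot 2247\right) + B{\left(320 \right)}}{3690021 + o} = \frac{\left(1391437 - 351 \cdot 2247\right) + 320}{3690021 - 8923} = \frac{\left(1391437 - 788697\right) + 320}{3681098} = \left(\left(1391437 - 788697\right) + 320\right) \frac{1}{3681098} = \left(602740 + 320\right) \frac{1}{3681098} = 603060 \cdot \frac{1}{3681098} = \frac{15870}{96871}$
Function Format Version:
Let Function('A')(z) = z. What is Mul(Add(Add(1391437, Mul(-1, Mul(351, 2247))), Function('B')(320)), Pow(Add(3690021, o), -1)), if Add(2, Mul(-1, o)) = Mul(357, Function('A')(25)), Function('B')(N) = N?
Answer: Rational(15870, 96871) ≈ 0.16383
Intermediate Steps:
o = -8923 (o = Add(2, Mul(-1, Mul(357, 25))) = Add(2, Mul(-1, 8925)) = Add(2, -8925) = -8923)
Mul(Add(Add(1391437, Mul(-1, Mul(351, 2247))), Function('B')(320)), Pow(Add(3690021, o), -1)) = Mul(Add(Add(1391437, Mul(-1, Mul(351, 2247))), 320), Pow(Add(3690021, -8923), -1)) = Mul(Add(Add(1391437, Mul(-1, 788697)), 320), Pow(3681098, -1)) = Mul(Add(Add(1391437, -788697), 320), Rational(1, 3681098)) = Mul(Add(602740, 320), Rational(1, 3681098)) = Mul(603060, Rational(1, 3681098)) = Rational(15870, 96871)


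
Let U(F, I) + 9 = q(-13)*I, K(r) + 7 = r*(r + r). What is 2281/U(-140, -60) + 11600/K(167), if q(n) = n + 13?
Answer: -127109251/501939 ≈ -253.24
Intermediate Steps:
q(n) = 13 + n
K(r) = -7 + 2*r² (K(r) = -7 + r*(r + r) = -7 + r*(2*r) = -7 + 2*r²)
U(F, I) = -9 (U(F, I) = -9 + (13 - 13)*I = -9 + 0*I = -9 + 0 = -9)
2281/U(-140, -60) + 11600/K(167) = 2281/(-9) + 11600/(-7 + 2*167²) = 2281*(-⅑) + 11600/(-7 + 2*27889) = -2281/9 + 11600/(-7 + 55778) = -2281/9 + 11600/55771 = -127109251/501939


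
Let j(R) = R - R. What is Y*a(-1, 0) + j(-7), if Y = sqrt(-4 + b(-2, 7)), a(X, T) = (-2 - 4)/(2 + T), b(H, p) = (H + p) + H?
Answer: -3*I ≈ -3.0*I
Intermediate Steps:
j(R) = 0
b(H, p) = p + 2*H
a(X, T) = -6/(2 + T)
Y = I (Y = sqrt(-4 + (7 + 2*(-2))) = sqrt(-4 + (7 - 4)) = sqrt(-4 + 3) = sqrt(-1) = I ≈ 1.0*I)
Y*a(-1, 0) + j(-7) = I*(-6/(2 + 0)) + 0 = I*(-6/2) + 0 = I*(-6*1/2) + 0 = I*(-3) + 0 = -3*I + 0 = -3*I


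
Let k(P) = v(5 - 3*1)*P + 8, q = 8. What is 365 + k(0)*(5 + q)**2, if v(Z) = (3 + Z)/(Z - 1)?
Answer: 1717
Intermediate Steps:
v(Z) = (3 + Z)/(-1 + Z)
k(P) = 8 + 5*P (k(P) = ((3 + (5 - 3*1))/(-1 + (5 - 3*1)))*P + 8 = ((3 + (5 - 3))/(-1 + (5 - 3)))*P + 8 = ((3 + 2)/(-1 + 2))*P + 8 = (5/1)*P + 8 = (1*5)*P + 8 = 5*P + 8 = 8 + 5*P)
365 + k(0)*(5 + q)**2 = 365 + (8 + 5*0)*(5 + 8)**2 = 365 + (8 + 0)*13**2 = 365 + 8*169 = 365 + 1352 = 1717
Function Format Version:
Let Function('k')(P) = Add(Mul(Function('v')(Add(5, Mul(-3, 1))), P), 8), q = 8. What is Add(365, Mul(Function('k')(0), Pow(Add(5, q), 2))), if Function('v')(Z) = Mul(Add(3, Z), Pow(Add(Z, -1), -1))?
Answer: 1717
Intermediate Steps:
Function('v')(Z) = Mul(Pow(Add(-1, Z), -1), Add(3, Z)) (Function('v')(Z) = Mul(Add(3, Z), Pow(Add(-1, Z), -1)) = Mul(Pow(Add(-1, Z), -1), Add(3, Z)))
Function('k')(P) = Add(8, Mul(5, P)) (Function('k')(P) = Add(Mul(Mul(Pow(Add(-1, Add(5, Mul(-3, 1))), -1), Add(3, Add(5, Mul(-3, 1)))), P), 8) = Add(Mul(Mul(Pow(Add(-1, Add(5, -3)), -1), Add(3, Add(5, -3))), P), 8) = Add(Mul(Mul(Pow(Add(-1, 2), -1), Add(3, 2)), P), 8) = Add(Mul(Mul(Pow(1, -1), 5), P), 8) = Add(Mul(Mul(1, 5), P), 8) = Add(Mul(5, P), 8) = Add(8, Mul(5, P)))
Add(365, Mul(Function('k')(0), Pow(Add(5, q), 2))) = Add(365, Mul(Add(8, Mul(5, 0)), Pow(Add(5, 8), 2))) = Add(365, Mul(Add(8, 0), Pow(13, 2))) = Add(365, Mul(8, 169)) = Add(365, 1352) = 1717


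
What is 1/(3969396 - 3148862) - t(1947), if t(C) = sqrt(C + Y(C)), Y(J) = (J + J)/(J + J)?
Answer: 1/820534 - 2*sqrt(487) ≈ -44.136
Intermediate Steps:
Y(J) = 1 (Y(J) = (2*J)/((2*J)) = (2*J)*(1/(2*J)) = 1)
t(C) = sqrt(1 + C) (t(C) = sqrt(C + 1) = sqrt(1 + C))
1/(3969396 - 3148862) - t(1947) = 1/(3969396 - 3148862) - sqrt(1 + 1947) = 1/820534 - sqrt(1948) = 1/820534 - 2*sqrt(487)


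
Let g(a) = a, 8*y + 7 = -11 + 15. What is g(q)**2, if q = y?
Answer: 9/64 ≈ 0.14063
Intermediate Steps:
y = -3/8 (y = -7/8 + (-11 + 15)/8 = -7/8 + (1/8)*4 = -7/8 + 1/2 = -3/8 ≈ -0.37500)
q = -3/8 ≈ -0.37500
g(q)**2 = (-3/8)**2 = 9/64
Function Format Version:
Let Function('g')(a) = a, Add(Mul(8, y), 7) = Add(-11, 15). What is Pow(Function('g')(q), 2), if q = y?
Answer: Rational(9, 64) ≈ 0.14063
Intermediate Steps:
y = Rational(-3, 8) (y = Add(Rational(-7, 8), Mul(Rational(1, 8), Add(-11, 15))) = Add(Rational(-7, 8), Mul(Rational(1, 8), 4)) = Add(Rational(-7, 8), Rational(1, 2)) = Rational(-3, 8) ≈ -0.37500)
q = Rational(-3, 8) ≈ -0.37500
Pow(Function('g')(q), 2) = Pow(Rational(-3, 8), 2) = Rational(9, 64)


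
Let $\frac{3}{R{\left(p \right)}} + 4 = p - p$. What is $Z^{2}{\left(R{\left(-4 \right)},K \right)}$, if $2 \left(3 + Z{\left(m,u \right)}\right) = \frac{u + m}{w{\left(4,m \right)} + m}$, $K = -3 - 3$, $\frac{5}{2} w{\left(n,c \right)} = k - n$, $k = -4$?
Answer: $\frac{114921}{24964} \approx 4.6035$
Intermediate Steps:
$R{\left(p \right)} = - \frac{3}{4}$ ($R{\left(p \right)} = \frac{3}{-4 + \left(p - p\right)} = \frac{3}{-4 + 0} = \frac{3}{-4} = 3 \left(- \frac{1}{4}\right) = - \frac{3}{4}$)
$w{\left(n,c \right)} = - \frac{8}{5} - \frac{2 n}{5}$ ($w{\left(n,c \right)} = \frac{2 \left(-4 - n\right)}{5} = - \frac{8}{5} - \frac{2 n}{5}$)
$K = -6$ ($K = -3 - 3 = -6$)
$Z{\left(m,u \right)} = -3 + \frac{m + u}{2 \left(- \frac{16}{5} + m\right)}$ ($Z{\left(m,u \right)} = -3 + \frac{\left(u + m\right) \frac{1}{\left(- \frac{8}{5} - \frac{8}{5}\right) + m}}{2} = -3 + \frac{\left(m + u\right) \frac{1}{\left(- \frac{8}{5} - \frac{8}{5}\right) + m}}{2} = -3 + \frac{\left(m + u\right) \frac{1}{- \frac{16}{5} + m}}{2} = -3 + \frac{\frac{1}{- \frac{16}{5} + m} \left(m + u\right)}{2} = -3 + \frac{m + u}{2 \left(- \frac{16}{5} + m\right)}$)
$Z^{2}{\left(R{\left(-4 \right)},K \right)} = \left(\frac{96 - - \frac{75}{4} + 5 \left(-6\right)}{2 \left(-16 + 5 \left(- \frac{3}{4}\right)\right)}\right)^{2} = \left(\frac{96 + \frac{75}{4} - 30}{2 \left(-16 - \frac{15}{4}\right)}\right)^{2} = \left(\frac{1}{2} \frac{1}{- \frac{79}{4}} \cdot \frac{339}{4}\right)^{2} = \left(\frac{1}{2} \left(- \frac{4}{79}\right) \frac{339}{4}\right)^{2} = \left(- \frac{339}{158}\right)^{2} = \frac{114921}{24964}$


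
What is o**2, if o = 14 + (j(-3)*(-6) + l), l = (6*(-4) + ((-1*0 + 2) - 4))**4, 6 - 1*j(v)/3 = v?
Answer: 208691821584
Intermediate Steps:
j(v) = 18 - 3*v
l = 456976 (l = (-24 + ((0 + 2) - 4))**4 = (-24 + (2 - 4))**4 = (-24 - 2)**4 = (-26)**4 = 456976)
o = 456828 (o = 14 + ((18 - 3*(-3))*(-6) + 456976) = 14 + ((18 + 9)*(-6) + 456976) = 14 + (27*(-6) + 456976) = 14 + (-162 + 456976) = 14 + 456814 = 456828)
o**2 = 456828**2 = 208691821584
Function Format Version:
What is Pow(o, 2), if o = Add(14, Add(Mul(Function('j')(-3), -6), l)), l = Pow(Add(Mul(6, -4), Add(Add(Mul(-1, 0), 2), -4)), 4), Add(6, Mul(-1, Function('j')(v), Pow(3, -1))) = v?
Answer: 208691821584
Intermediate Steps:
Function('j')(v) = Add(18, Mul(-3, v))
l = 456976 (l = Pow(Add(-24, Add(Add(0, 2), -4)), 4) = Pow(Add(-24, Add(2, -4)), 4) = Pow(Add(-24, -2), 4) = Pow(-26, 4) = 456976)
o = 456828 (o = Add(14, Add(Mul(Add(18, Mul(-3, -3)), -6), 456976)) = Add(14, Add(Mul(Add(18, 9), -6), 456976)) = Add(14, Add(Mul(27, -6), 456976)) = Add(14, Add(-162, 456976)) = Add(14, 456814) = 456828)
Pow(o, 2) = Pow(456828, 2) = 208691821584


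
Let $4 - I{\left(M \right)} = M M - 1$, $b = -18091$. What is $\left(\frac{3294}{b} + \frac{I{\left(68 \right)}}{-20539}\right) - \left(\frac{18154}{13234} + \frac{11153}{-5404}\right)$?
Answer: $\frac{9764179490113641}{13286737151183132} \approx 0.73488$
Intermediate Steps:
$I{\left(M \right)} = 5 - M^{2}$ ($I{\left(M \right)} = 4 - \left(M M - 1\right) = 4 - \left(M^{2} - 1\right) = 4 - \left(-1 + M^{2}\right) = 5 - M^{2}$)
$\left(\frac{3294}{b} + \frac{I{\left(68 \right)}}{-20539}\right) - \left(\frac{18154}{13234} + \frac{11153}{-5404}\right) = \left(\frac{3294}{-18091} + \frac{5 - 68^{2}}{-20539}\right) - \left(\frac{18154}{13234} + \frac{11153}{-5404}\right) = \left(3294 \left(- \frac{1}{18091}\right) + \left(5 - 4624\right) \left(- \frac{1}{20539}\right)\right) - \left(18154 \cdot \frac{1}{13234} + 11153 \left(- \frac{1}{5404}\right)\right) = \left(- \frac{3294}{18091} + \left(5 - 4624\right) \left(- \frac{1}{20539}\right)\right) - \left(\frac{9077}{6617} - \frac{11153}{5404}\right) = \left(- \frac{3294}{18091} - - \frac{4619}{20539}\right) - - \frac{24747293}{35758268} = \left(- \frac{3294}{18091} + \frac{4619}{20539}\right) + \frac{24747293}{35758268} = \frac{15906863}{371571049} + \frac{24747293}{35758268} = \frac{9764179490113641}{13286737151183132}$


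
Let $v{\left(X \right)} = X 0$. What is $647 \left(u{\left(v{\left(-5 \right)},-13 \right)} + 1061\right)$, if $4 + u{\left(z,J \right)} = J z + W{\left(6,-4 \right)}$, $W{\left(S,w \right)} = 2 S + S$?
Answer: $695525$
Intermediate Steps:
$W{\left(S,w \right)} = 3 S$
$v{\left(X \right)} = 0$
$u{\left(z,J \right)} = 14 + J z$ ($u{\left(z,J \right)} = -4 + \left(J z + 3 \cdot 6\right) = -4 + \left(J z + 18\right) = -4 + \left(18 + J z\right) = 14 + J z$)
$647 \left(u{\left(v{\left(-5 \right)},-13 \right)} + 1061\right) = 647 \left(\left(14 - 0\right) + 1061\right) = 647 \left(\left(14 + 0\right) + 1061\right) = 647 \left(14 + 1061\right) = 647 \cdot 1075 = 695525$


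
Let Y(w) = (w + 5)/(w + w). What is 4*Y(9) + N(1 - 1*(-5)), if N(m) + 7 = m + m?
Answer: 73/9 ≈ 8.1111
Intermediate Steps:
N(m) = -7 + 2*m (N(m) = -7 + (m + m) = -7 + 2*m)
Y(w) = (5 + w)/(2*w) (Y(w) = (5 + w)/((2*w)) = (5 + w)*(1/(2*w)) = (5 + w)/(2*w))
4*Y(9) + N(1 - 1*(-5)) = 4*((1/2)*(5 + 9)/9) + (-7 + 2*(1 - 1*(-5))) = 4*((1/2)*(1/9)*14) + (-7 + 2*(1 + 5)) = 4*(7/9) + (-7 + 2*6) = 28/9 + (-7 + 12) = 28/9 + 5 = 73/9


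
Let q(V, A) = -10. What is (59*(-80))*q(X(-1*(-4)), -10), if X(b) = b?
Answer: 47200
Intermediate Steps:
(59*(-80))*q(X(-1*(-4)), -10) = (59*(-80))*(-10) = -4720*(-10) = 47200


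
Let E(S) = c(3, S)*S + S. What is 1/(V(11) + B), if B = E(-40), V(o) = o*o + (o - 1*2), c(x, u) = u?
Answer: 1/1690 ≈ 0.00059172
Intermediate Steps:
V(o) = -2 + o + o² (V(o) = o² + (o - 2) = o² + (-2 + o) = -2 + o + o²)
E(S) = S + S² (E(S) = S*S + S = S² + S = S + S²)
B = 1560 (B = -40*(1 - 40) = -40*(-39) = 1560)
1/(V(11) + B) = 1/((-2 + 11 + 11²) + 1560) = 1/((-2 + 11 + 121) + 1560) = 1/(130 + 1560) = 1/1690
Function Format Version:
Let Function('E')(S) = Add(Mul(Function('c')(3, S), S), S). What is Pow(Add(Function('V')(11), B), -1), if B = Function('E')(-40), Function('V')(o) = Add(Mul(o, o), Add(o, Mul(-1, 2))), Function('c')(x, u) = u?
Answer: Rational(1, 1690) ≈ 0.00059172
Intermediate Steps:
Function('V')(o) = Add(-2, o, Pow(o, 2)) (Function('V')(o) = Add(Pow(o, 2), Add(o, -2)) = Add(Pow(o, 2), Add(-2, o)) = Add(-2, o, Pow(o, 2)))
Function('E')(S) = Add(S, Pow(S, 2)) (Function('E')(S) = Add(Mul(S, S), S) = Add(Pow(S, 2), S) = Add(S, Pow(S, 2)))
B = 1560 (B = Mul(-40, Add(1, -40)) = Mul(-40, -39) = 1560)
Pow(Add(Function('V')(11), B), -1) = Pow(Add(Add(-2, 11, Pow(11, 2)), 1560), -1) = Pow(Add(Add(-2, 11, 121), 1560), -1) = Pow(Add(130, 1560), -1) = Pow(1690, -1) = Rational(1, 1690)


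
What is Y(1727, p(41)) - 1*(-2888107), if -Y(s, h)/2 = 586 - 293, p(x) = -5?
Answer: 2887521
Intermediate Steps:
Y(s, h) = -586 (Y(s, h) = -2*(586 - 293) = -2*293 = -586)
Y(1727, p(41)) - 1*(-2888107) = -586 - 1*(-2888107) = -586 + 2888107 = 2887521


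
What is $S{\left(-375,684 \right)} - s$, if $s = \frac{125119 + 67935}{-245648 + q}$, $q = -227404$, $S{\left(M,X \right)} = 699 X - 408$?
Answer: $\frac{112990458935}{236526} \approx 4.7771 \cdot 10^{5}$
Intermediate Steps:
$S{\left(M,X \right)} = -408 + 699 X$
$s = - \frac{96527}{236526}$ ($s = \frac{125119 + 67935}{-245648 - 227404} = \frac{193054}{-473052} = 193054 \left(- \frac{1}{473052}\right) = - \frac{96527}{236526} \approx -0.4081$)
$S{\left(-375,684 \right)} - s = \left(-408 + 699 \cdot 684\right) - - \frac{96527}{236526} = \left(-408 + 478116\right) + \frac{96527}{236526} = 477708 + \frac{96527}{236526} = \frac{112990458935}{236526}$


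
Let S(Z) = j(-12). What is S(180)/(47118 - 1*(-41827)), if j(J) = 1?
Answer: 1/88945 ≈ 1.1243e-5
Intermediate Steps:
S(Z) = 1
S(180)/(47118 - 1*(-41827)) = 1/(47118 - 1*(-41827)) = 1/(47118 + 41827) = 1/88945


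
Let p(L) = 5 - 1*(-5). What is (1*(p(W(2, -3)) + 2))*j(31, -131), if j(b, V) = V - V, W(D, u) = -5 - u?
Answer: 0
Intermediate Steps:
p(L) = 10 (p(L) = 5 + 5 = 10)
j(b, V) = 0
(1*(p(W(2, -3)) + 2))*j(31, -131) = (1*(10 + 2))*0 = (1*12)*0 = 12*0 = 0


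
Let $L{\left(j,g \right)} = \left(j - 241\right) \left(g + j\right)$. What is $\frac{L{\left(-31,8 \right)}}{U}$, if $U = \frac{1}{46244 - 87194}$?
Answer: $-256183200$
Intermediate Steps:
$U = - \frac{1}{40950}$ ($U = \frac{1}{-40950} = - \frac{1}{40950} \approx -2.442 \cdot 10^{-5}$)
$L{\left(j,g \right)} = \left(-241 + j\right) \left(g + j\right)$
$\frac{L{\left(-31,8 \right)}}{U} = \frac{\left(-31\right)^{2} - 1928 - -7471 + 8 \left(-31\right)}{- \frac{1}{40950}} = \left(961 - 1928 + 7471 - 248\right) \left(-40950\right) = 6256 \left(-40950\right) = -256183200$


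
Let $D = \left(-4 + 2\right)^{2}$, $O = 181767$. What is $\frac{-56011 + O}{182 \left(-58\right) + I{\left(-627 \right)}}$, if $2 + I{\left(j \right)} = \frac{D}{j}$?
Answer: $- \frac{39424506}{3309935} \approx -11.911$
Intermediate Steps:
$D = 4$ ($D = \left(-2\right)^{2} = 4$)
$I{\left(j \right)} = -2 + \frac{4}{j}$
$\frac{-56011 + O}{182 \left(-58\right) + I{\left(-627 \right)}} = \frac{-56011 + 181767}{182 \left(-58\right) - \left(2 - \frac{4}{-627}\right)} = \frac{125756}{-10556 + \left(-2 + 4 \left(- \frac{1}{627}\right)\right)} = \frac{125756}{-10556 - \frac{1258}{627}} = \frac{125756}{- \frac{6619870}{627}} = 125756 \left(- \frac{627}{6619870}\right) = - \frac{39424506}{3309935}$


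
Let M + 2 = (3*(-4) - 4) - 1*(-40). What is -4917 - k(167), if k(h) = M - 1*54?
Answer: -4885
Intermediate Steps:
M = 22 (M = -2 + ((3*(-4) - 4) - 1*(-40)) = -2 + ((-12 - 4) + 40) = -2 + (-16 + 40) = -2 + 24 = 22)
k(h) = -32 (k(h) = 22 - 1*54 = 22 - 54 = -32)
-4917 - k(167) = -4917 - 1*(-32) = -4917 + 32 = -4885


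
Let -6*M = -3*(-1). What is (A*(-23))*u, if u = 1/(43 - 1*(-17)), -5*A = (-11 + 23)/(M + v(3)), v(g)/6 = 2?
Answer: 2/25 ≈ 0.080000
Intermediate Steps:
M = -½ (M = -(-1)*(-1)/2 = -⅙*3 = -½ ≈ -0.50000)
v(g) = 12 (v(g) = 6*2 = 12)
A = -24/115 (A = -(-11 + 23)/(5*(-½ + 12)) = -12/(5*23/2) = -12*2/(5*23) = -⅕*24/23 = -24/115 ≈ -0.20870)
u = 1/60 (u = 1/(43 + 17) = 1/60 ≈ 0.016667)
(A*(-23))*u = -24/115*(-23)*(1/60) = (24/5)*(1/60) = 2/25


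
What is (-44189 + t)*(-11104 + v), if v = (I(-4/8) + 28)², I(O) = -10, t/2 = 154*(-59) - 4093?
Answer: 760496660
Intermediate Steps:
t = -26358 (t = 2*(154*(-59) - 4093) = 2*(-9086 - 4093) = 2*(-13179) = -26358)
v = 324 (v = (-10 + 28)² = 18² = 324)
(-44189 + t)*(-11104 + v) = (-44189 - 26358)*(-11104 + 324) = -70547*(-10780) = 760496660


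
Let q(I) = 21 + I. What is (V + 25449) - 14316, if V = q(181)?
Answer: 11335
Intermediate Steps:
V = 202 (V = 21 + 181 = 202)
(V + 25449) - 14316 = (202 + 25449) - 14316 = 25651 - 14316 = 11335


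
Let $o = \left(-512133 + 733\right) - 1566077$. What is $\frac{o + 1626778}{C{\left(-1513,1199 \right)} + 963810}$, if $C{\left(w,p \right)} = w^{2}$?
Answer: $- \frac{450699}{3252979} \approx -0.13855$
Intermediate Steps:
$o = -2077477$ ($o = -511400 - 1566077 = -2077477$)
$\frac{o + 1626778}{C{\left(-1513,1199 \right)} + 963810} = \frac{-2077477 + 1626778}{\left(-1513\right)^{2} + 963810} = - \frac{450699}{2289169 + 963810} = - \frac{450699}{3252979}$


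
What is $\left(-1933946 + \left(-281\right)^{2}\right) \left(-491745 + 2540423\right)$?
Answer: $-3800266959830$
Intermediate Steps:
$\left(-1933946 + \left(-281\right)^{2}\right) \left(-491745 + 2540423\right) = \left(-1933946 + 78961\right) 2048678 = \left(-1854985\right) 2048678 = -3800266959830$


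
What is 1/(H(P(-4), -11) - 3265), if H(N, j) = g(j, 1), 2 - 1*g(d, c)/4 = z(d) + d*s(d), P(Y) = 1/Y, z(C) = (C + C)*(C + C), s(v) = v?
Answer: -1/5677 ≈ -0.00017615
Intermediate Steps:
z(C) = 4*C² (z(C) = (2*C)*(2*C) = 4*C²)
P(Y) = 1/Y
g(d, c) = 8 - 20*d² (g(d, c) = 8 - 4*(4*d² + d*d) = 8 - 4*(4*d² + d²) = 8 - 20*d²)
H(N, j) = 8 - 20*j²
1/(H(P(-4), -11) - 3265) = 1/((8 - 20*(-11)²) - 3265) = 1/((8 - 20*121) - 3265) = 1/((8 - 2420) - 3265) = 1/(-2412 - 3265) = 1/(-5677) = -1/5677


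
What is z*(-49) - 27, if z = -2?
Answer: 71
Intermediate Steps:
z*(-49) - 27 = -2*(-49) - 27 = 98 - 27 = 71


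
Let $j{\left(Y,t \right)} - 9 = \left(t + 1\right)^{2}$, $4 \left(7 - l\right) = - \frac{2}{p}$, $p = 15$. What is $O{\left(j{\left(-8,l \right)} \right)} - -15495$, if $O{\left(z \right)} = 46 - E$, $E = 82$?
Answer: $15459$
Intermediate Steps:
$l = \frac{211}{30}$ ($l = 7 - \frac{\left(-2\right) \frac{1}{15}}{4} = 7 - - \frac{1}{30} = 7 + \frac{1}{30} = \frac{211}{30} \approx 7.0333$)
$j{\left(Y,t \right)} = 9 + \left(1 + t\right)^{2}$ ($j{\left(Y,t \right)} = 9 + \left(t + 1\right)^{2} = 9 + \left(1 + t\right)^{2}$)
$O{\left(z \right)} = -36$ ($O{\left(z \right)} = 46 - 82 = -36$)
$O{\left(j{\left(-8,l \right)} \right)} - -15495 = -36 - -15495 = -36 + 15495 = 15459$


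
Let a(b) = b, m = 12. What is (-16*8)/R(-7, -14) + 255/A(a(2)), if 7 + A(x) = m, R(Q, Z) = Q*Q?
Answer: 2371/49 ≈ 48.388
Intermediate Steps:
R(Q, Z) = Q²
A(x) = 5 (A(x) = -7 + 12 = 5)
(-16*8)/R(-7, -14) + 255/A(a(2)) = (-16*8)/((-7)²) + 255/5 = -128/49 + 255*(⅕) = -128*1/49 + 51 = -128/49 + 51 = 2371/49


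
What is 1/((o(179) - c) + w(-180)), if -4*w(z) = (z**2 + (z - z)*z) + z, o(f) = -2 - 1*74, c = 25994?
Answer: -1/34125 ≈ -2.9304e-5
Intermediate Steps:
o(f) = -76 (o(f) = -2 - 74 = -76)
w(z) = -z/4 - z**2/4 (w(z) = -((z**2 + (z - z)*z) + z)/4 = -((z**2 + 0*z) + z)/4 = -((z**2 + 0) + z)/4 = -(z**2 + z)/4 = -(z + z**2)/4 = -z/4 - z**2/4)
1/((o(179) - c) + w(-180)) = 1/((-76 - 1*25994) - 1/4*(-180)*(1 - 180)) = 1/((-76 - 25994) - 1/4*(-180)*(-179)) = 1/(-26070 - 8055) = 1/(-34125) = -1/34125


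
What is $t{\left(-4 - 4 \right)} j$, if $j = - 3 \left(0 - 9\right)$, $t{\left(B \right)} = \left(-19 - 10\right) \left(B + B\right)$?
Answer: $12528$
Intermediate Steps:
$t{\left(B \right)} = - 58 B$ ($t{\left(B \right)} = - 29 \cdot 2 B = - 58 B$)
$j = 27$ ($j = \left(-3\right) \left(-9\right) = 27$)
$t{\left(-4 - 4 \right)} j = - 58 \left(-4 - 4\right) 27 = \left(-58\right) \left(-8\right) 27 = 464 \cdot 27 = 12528$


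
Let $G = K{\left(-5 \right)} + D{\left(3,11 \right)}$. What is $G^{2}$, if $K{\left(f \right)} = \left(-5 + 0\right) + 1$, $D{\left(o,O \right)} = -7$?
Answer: $121$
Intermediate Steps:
$K{\left(f \right)} = -4$ ($K{\left(f \right)} = -5 + 1 = -4$)
$G = -11$ ($G = -4 - 7 = -11$)
$G^{2} = \left(-11\right)^{2} = 121$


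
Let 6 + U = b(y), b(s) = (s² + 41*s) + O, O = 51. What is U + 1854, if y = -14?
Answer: 1521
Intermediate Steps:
b(s) = 51 + s² + 41*s (b(s) = (s² + 41*s) + 51 = 51 + s² + 41*s)
U = -333 (U = -6 + (51 + (-14)² + 41*(-14)) = -6 + (51 + 196 - 574) = -6 - 327 = -333)
U + 1854 = -333 + 1854 = 1521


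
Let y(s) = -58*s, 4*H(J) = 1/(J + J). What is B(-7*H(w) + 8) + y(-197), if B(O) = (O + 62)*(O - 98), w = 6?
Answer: 11817073/2304 ≈ 5128.9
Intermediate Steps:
H(J) = 1/(8*J) (H(J) = 1/(4*(J + J)) = 1/(4*((2*J))) = (1/(2*J))/4 = 1/(8*J))
B(O) = (-98 + O)*(62 + O) (B(O) = (62 + O)*(-98 + O) = (-98 + O)*(62 + O))
B(-7*H(w) + 8) + y(-197) = (-6076 + (-7/(8*6) + 8)² - 36*(-7/(8*6) + 8)) - 58*(-197) = (-6076 + (-7/(8*6) + 8)² - 36*(-7/(8*6) + 8)) + 11426 = (-6076 + (-7*1/48 + 8)² - 36*(-7*1/48 + 8)) + 11426 = (-6076 + (-7/48 + 8)² - 36*(-7/48 + 8)) + 11426 = (-6076 + (377/48)² - 36*377/48) + 11426 = (-6076 + 142129/2304 - 1131/4) + 11426 = -14508431/2304 + 11426 = 11817073/2304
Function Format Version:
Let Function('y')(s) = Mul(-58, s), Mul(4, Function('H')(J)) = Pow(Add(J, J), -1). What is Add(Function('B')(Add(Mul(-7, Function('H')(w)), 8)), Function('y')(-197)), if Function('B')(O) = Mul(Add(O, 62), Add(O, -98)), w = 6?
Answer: Rational(11817073, 2304) ≈ 5128.9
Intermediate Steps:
Function('H')(J) = Mul(Rational(1, 8), Pow(J, -1)) (Function('H')(J) = Mul(Rational(1, 4), Pow(Add(J, J), -1)) = Mul(Rational(1, 4), Pow(Mul(2, J), -1)) = Mul(Rational(1, 4), Mul(Rational(1, 2), Pow(J, -1))) = Mul(Rational(1, 8), Pow(J, -1)))
Function('B')(O) = Mul(Add(-98, O), Add(62, O)) (Function('B')(O) = Mul(Add(62, O), Add(-98, O)) = Mul(Add(-98, O), Add(62, O)))
Add(Function('B')(Add(Mul(-7, Function('H')(w)), 8)), Function('y')(-197)) = Add(Add(-6076, Pow(Add(Mul(-7, Mul(Rational(1, 8), Pow(6, -1))), 8), 2), Mul(-36, Add(Mul(-7, Mul(Rational(1, 8), Pow(6, -1))), 8))), Mul(-58, -197)) = Add(Add(-6076, Pow(Add(Mul(-7, Mul(Rational(1, 8), Rational(1, 6))), 8), 2), Mul(-36, Add(Mul(-7, Mul(Rational(1, 8), Rational(1, 6))), 8))), 11426) = Add(Add(-6076, Pow(Add(Mul(-7, Rational(1, 48)), 8), 2), Mul(-36, Add(Mul(-7, Rational(1, 48)), 8))), 11426) = Add(Add(-6076, Pow(Add(Rational(-7, 48), 8), 2), Mul(-36, Add(Rational(-7, 48), 8))), 11426) = Add(Add(-6076, Pow(Rational(377, 48), 2), Mul(-36, Rational(377, 48))), 11426) = Add(Add(-6076, Rational(142129, 2304), Rational(-1131, 4)), 11426) = Add(Rational(-14508431, 2304), 11426) = Rational(11817073, 2304)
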